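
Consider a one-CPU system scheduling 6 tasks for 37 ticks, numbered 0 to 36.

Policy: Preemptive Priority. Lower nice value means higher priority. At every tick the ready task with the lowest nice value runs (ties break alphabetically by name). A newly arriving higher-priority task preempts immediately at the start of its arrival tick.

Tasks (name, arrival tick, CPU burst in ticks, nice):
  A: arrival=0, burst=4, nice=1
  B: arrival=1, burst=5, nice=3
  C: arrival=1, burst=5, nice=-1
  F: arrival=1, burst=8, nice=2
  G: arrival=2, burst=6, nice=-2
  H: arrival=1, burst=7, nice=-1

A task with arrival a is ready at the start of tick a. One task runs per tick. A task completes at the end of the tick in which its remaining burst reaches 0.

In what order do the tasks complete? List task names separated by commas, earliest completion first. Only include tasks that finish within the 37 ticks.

completion order = G, C, H, A, F, B

t=0: ready={A} → run A
t=1: ready={A,B,C,F,H} → run C
t=2: ready={A,B,C,F,G,H} → run G
t=3: ready={A,B,C,F,G,H} → run G
t=4: ready={A,B,C,F,G,H} → run G
t=5: ready={A,B,C,F,G,H} → run G
t=6: ready={A,B,C,F,G,H} → run G
t=7: ready={A,B,C,F,G,H} → run G
t=8: ready={A,B,C,F,H} → run C
t=9: ready={A,B,C,F,H} → run C
t=10: ready={A,B,C,F,H} → run C
t=11: ready={A,B,C,F,H} → run C
t=12: ready={A,B,F,H} → run H
t=13: ready={A,B,F,H} → run H
t=14: ready={A,B,F,H} → run H
t=15: ready={A,B,F,H} → run H
t=16: ready={A,B,F,H} → run H
t=17: ready={A,B,F,H} → run H
t=18: ready={A,B,F,H} → run H
t=19: ready={A,B,F} → run A
t=20: ready={A,B,F} → run A
t=21: ready={A,B,F} → run A
t=22: ready={B,F} → run F
t=23: ready={B,F} → run F
t=24: ready={B,F} → run F
t=25: ready={B,F} → run F
t=26: ready={B,F} → run F
t=27: ready={B,F} → run F
t=28: ready={B,F} → run F
t=29: ready={B,F} → run F
t=30: ready={B} → run B
t=31: ready={B} → run B
t=32: ready={B} → run B
t=33: ready={B} → run B
t=34: ready={B} → run B
t=35: (idle)
t=36: (idle)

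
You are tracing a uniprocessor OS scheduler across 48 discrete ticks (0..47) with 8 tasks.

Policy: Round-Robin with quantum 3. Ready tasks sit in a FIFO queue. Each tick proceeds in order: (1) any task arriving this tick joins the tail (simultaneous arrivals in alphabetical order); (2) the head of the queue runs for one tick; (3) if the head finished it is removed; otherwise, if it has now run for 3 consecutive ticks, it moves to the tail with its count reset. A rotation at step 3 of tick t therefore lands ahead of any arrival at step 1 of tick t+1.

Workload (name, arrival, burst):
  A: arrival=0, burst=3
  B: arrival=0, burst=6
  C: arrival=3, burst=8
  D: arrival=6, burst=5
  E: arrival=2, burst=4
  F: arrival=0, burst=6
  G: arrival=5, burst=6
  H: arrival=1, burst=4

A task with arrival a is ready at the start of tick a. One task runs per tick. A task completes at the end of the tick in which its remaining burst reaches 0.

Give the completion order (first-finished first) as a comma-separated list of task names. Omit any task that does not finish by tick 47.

completion order = A, B, F, H, E, G, D, C

t=0: queue=[A,B,F] q_used=0 → run A
t=1: queue=[A,B,F,H] q_used=1 → run A
t=2: queue=[A,B,F,H,E] q_used=2 → run A
t=3: queue=[B,F,H,E,C] q_used=0 → run B
t=4: queue=[B,F,H,E,C] q_used=1 → run B
t=5: queue=[B,F,H,E,C,G] q_used=2 → run B
t=6: queue=[F,H,E,C,G,B,D] q_used=0 → run F
t=7: queue=[F,H,E,C,G,B,D] q_used=1 → run F
t=8: queue=[F,H,E,C,G,B,D] q_used=2 → run F
t=9: queue=[H,E,C,G,B,D,F] q_used=0 → run H
t=10: queue=[H,E,C,G,B,D,F] q_used=1 → run H
t=11: queue=[H,E,C,G,B,D,F] q_used=2 → run H
t=12: queue=[E,C,G,B,D,F,H] q_used=0 → run E
t=13: queue=[E,C,G,B,D,F,H] q_used=1 → run E
t=14: queue=[E,C,G,B,D,F,H] q_used=2 → run E
t=15: queue=[C,G,B,D,F,H,E] q_used=0 → run C
t=16: queue=[C,G,B,D,F,H,E] q_used=1 → run C
t=17: queue=[C,G,B,D,F,H,E] q_used=2 → run C
t=18: queue=[G,B,D,F,H,E,C] q_used=0 → run G
t=19: queue=[G,B,D,F,H,E,C] q_used=1 → run G
t=20: queue=[G,B,D,F,H,E,C] q_used=2 → run G
t=21: queue=[B,D,F,H,E,C,G] q_used=0 → run B
t=22: queue=[B,D,F,H,E,C,G] q_used=1 → run B
t=23: queue=[B,D,F,H,E,C,G] q_used=2 → run B
t=24: queue=[D,F,H,E,C,G] q_used=0 → run D
t=25: queue=[D,F,H,E,C,G] q_used=1 → run D
t=26: queue=[D,F,H,E,C,G] q_used=2 → run D
t=27: queue=[F,H,E,C,G,D] q_used=0 → run F
t=28: queue=[F,H,E,C,G,D] q_used=1 → run F
t=29: queue=[F,H,E,C,G,D] q_used=2 → run F
t=30: queue=[H,E,C,G,D] q_used=0 → run H
t=31: queue=[E,C,G,D] q_used=0 → run E
t=32: queue=[C,G,D] q_used=0 → run C
t=33: queue=[C,G,D] q_used=1 → run C
t=34: queue=[C,G,D] q_used=2 → run C
t=35: queue=[G,D,C] q_used=0 → run G
t=36: queue=[G,D,C] q_used=1 → run G
t=37: queue=[G,D,C] q_used=2 → run G
t=38: queue=[D,C] q_used=0 → run D
t=39: queue=[D,C] q_used=1 → run D
t=40: queue=[C] q_used=0 → run C
t=41: queue=[C] q_used=1 → run C
t=42: (idle)
t=43: (idle)
t=44: (idle)
t=45: (idle)
t=46: (idle)
t=47: (idle)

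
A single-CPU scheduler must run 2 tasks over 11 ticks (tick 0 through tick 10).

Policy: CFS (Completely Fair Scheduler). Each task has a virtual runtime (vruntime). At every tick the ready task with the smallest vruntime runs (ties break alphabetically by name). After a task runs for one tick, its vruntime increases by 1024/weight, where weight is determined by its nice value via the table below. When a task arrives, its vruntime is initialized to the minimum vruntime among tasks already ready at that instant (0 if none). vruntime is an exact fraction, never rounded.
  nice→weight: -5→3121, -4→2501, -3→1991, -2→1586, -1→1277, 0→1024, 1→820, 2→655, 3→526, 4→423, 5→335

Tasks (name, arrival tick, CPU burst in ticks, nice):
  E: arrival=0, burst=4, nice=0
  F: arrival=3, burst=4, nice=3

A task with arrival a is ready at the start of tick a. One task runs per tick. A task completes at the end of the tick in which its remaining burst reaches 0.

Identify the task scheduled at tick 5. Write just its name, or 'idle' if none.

running at tick 5 = F

t=0: vr[E=0] → run E
t=1: vr[E=1] → run E
t=2: vr[E=2] → run E
t=3: vr[E=3 F=3] → run E
t=4: vr[F=3] → run F
t=5: vr[F=1301/263] → run F
t=6: vr[F=1813/263] → run F
t=7: vr[F=2325/263] → run F
t=8: (idle)
t=9: (idle)
t=10: (idle)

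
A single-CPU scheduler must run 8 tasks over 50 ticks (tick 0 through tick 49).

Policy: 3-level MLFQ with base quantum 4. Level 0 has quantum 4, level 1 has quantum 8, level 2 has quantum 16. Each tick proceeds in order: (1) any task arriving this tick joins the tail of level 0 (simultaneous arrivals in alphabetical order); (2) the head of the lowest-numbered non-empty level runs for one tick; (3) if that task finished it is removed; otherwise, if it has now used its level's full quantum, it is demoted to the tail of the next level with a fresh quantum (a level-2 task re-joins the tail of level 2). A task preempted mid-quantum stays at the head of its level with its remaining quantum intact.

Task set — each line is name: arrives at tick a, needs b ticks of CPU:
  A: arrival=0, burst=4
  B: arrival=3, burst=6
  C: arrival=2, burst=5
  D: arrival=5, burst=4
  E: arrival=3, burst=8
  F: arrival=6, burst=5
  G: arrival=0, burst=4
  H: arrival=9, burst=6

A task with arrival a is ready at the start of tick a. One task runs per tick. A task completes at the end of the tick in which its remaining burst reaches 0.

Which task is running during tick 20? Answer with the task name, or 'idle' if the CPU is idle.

running at tick 20 = D

t=0: L0/L1/L2 = AG/-/- → run A
t=1: L0/L1/L2 = AG/-/- → run A
t=2: L0/L1/L2 = AGC/-/- → run A
t=3: L0/L1/L2 = AGCBE/-/- → run A
t=4: L0/L1/L2 = GCBE/-/- → run G
t=5: L0/L1/L2 = GCBED/-/- → run G
t=6: L0/L1/L2 = GCBEDF/-/- → run G
t=7: L0/L1/L2 = GCBEDF/-/- → run G
t=8: L0/L1/L2 = CBEDF/-/- → run C
t=9: L0/L1/L2 = CBEDFH/-/- → run C
t=10: L0/L1/L2 = CBEDFH/-/- → run C
t=11: L0/L1/L2 = CBEDFH/-/- → run C
t=12: L0/L1/L2 = BEDFH/C/- → run B
t=13: L0/L1/L2 = BEDFH/C/- → run B
t=14: L0/L1/L2 = BEDFH/C/- → run B
t=15: L0/L1/L2 = BEDFH/C/- → run B
t=16: L0/L1/L2 = EDFH/CB/- → run E
t=17: L0/L1/L2 = EDFH/CB/- → run E
t=18: L0/L1/L2 = EDFH/CB/- → run E
t=19: L0/L1/L2 = EDFH/CB/- → run E
t=20: L0/L1/L2 = DFH/CBE/- → run D
t=21: L0/L1/L2 = DFH/CBE/- → run D
t=22: L0/L1/L2 = DFH/CBE/- → run D
t=23: L0/L1/L2 = DFH/CBE/- → run D
t=24: L0/L1/L2 = FH/CBE/- → run F
t=25: L0/L1/L2 = FH/CBE/- → run F
t=26: L0/L1/L2 = FH/CBE/- → run F
t=27: L0/L1/L2 = FH/CBE/- → run F
t=28: L0/L1/L2 = H/CBEF/- → run H
t=29: L0/L1/L2 = H/CBEF/- → run H
t=30: L0/L1/L2 = H/CBEF/- → run H
t=31: L0/L1/L2 = H/CBEF/- → run H
t=32: L0/L1/L2 = -/CBEFH/- → run C
t=33: L0/L1/L2 = -/BEFH/- → run B
t=34: L0/L1/L2 = -/BEFH/- → run B
t=35: L0/L1/L2 = -/EFH/- → run E
t=36: L0/L1/L2 = -/EFH/- → run E
t=37: L0/L1/L2 = -/EFH/- → run E
t=38: L0/L1/L2 = -/EFH/- → run E
t=39: L0/L1/L2 = -/FH/- → run F
t=40: L0/L1/L2 = -/H/- → run H
t=41: L0/L1/L2 = -/H/- → run H
t=42: (idle)
t=43: (idle)
t=44: (idle)
t=45: (idle)
t=46: (idle)
t=47: (idle)
t=48: (idle)
t=49: (idle)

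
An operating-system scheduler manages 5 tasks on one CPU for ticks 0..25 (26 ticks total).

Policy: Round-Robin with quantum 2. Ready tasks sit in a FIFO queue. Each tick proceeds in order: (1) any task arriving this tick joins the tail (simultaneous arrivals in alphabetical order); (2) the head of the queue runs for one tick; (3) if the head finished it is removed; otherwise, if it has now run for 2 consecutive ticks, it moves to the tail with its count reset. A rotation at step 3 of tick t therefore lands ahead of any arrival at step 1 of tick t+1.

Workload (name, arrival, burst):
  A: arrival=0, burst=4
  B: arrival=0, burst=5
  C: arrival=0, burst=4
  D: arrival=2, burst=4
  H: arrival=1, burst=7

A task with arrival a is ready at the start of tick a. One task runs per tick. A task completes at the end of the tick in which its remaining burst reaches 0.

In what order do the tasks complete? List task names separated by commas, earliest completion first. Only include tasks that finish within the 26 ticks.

t=0: queue=[A,B,C] q_used=0 → run A
t=1: queue=[A,B,C,H] q_used=1 → run A
t=2: queue=[B,C,H,A,D] q_used=0 → run B
t=3: queue=[B,C,H,A,D] q_used=1 → run B
t=4: queue=[C,H,A,D,B] q_used=0 → run C
t=5: queue=[C,H,A,D,B] q_used=1 → run C
t=6: queue=[H,A,D,B,C] q_used=0 → run H
t=7: queue=[H,A,D,B,C] q_used=1 → run H
t=8: queue=[A,D,B,C,H] q_used=0 → run A
t=9: queue=[A,D,B,C,H] q_used=1 → run A
t=10: queue=[D,B,C,H] q_used=0 → run D
t=11: queue=[D,B,C,H] q_used=1 → run D
t=12: queue=[B,C,H,D] q_used=0 → run B
t=13: queue=[B,C,H,D] q_used=1 → run B
t=14: queue=[C,H,D,B] q_used=0 → run C
t=15: queue=[C,H,D,B] q_used=1 → run C
t=16: queue=[H,D,B] q_used=0 → run H
t=17: queue=[H,D,B] q_used=1 → run H
t=18: queue=[D,B,H] q_used=0 → run D
t=19: queue=[D,B,H] q_used=1 → run D
t=20: queue=[B,H] q_used=0 → run B
t=21: queue=[H] q_used=0 → run H
t=22: queue=[H] q_used=1 → run H
t=23: queue=[H] q_used=0 → run H
t=24: (idle)
t=25: (idle)

completion order = A, C, D, B, H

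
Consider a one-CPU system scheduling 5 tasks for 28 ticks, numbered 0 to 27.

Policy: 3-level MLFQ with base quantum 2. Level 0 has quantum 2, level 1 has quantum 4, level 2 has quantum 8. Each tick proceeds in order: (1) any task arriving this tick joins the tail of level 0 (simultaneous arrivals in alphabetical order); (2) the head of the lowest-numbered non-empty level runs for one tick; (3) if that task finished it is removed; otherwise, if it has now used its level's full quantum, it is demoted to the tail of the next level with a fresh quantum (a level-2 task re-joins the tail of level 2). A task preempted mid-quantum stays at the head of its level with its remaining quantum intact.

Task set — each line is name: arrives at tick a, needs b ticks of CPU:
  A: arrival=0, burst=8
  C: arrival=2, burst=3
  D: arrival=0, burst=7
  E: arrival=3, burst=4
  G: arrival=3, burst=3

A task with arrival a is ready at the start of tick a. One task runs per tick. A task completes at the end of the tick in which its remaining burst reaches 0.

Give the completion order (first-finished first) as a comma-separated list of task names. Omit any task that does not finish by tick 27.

completion order = C, E, G, A, D

t=0: L0/L1/L2 = AD/-/- → run A
t=1: L0/L1/L2 = AD/-/- → run A
t=2: L0/L1/L2 = DC/A/- → run D
t=3: L0/L1/L2 = DCEG/A/- → run D
t=4: L0/L1/L2 = CEG/AD/- → run C
t=5: L0/L1/L2 = CEG/AD/- → run C
t=6: L0/L1/L2 = EG/ADC/- → run E
t=7: L0/L1/L2 = EG/ADC/- → run E
t=8: L0/L1/L2 = G/ADCE/- → run G
t=9: L0/L1/L2 = G/ADCE/- → run G
t=10: L0/L1/L2 = -/ADCEG/- → run A
t=11: L0/L1/L2 = -/ADCEG/- → run A
t=12: L0/L1/L2 = -/ADCEG/- → run A
t=13: L0/L1/L2 = -/ADCEG/- → run A
t=14: L0/L1/L2 = -/DCEG/A → run D
t=15: L0/L1/L2 = -/DCEG/A → run D
t=16: L0/L1/L2 = -/DCEG/A → run D
t=17: L0/L1/L2 = -/DCEG/A → run D
t=18: L0/L1/L2 = -/CEG/AD → run C
t=19: L0/L1/L2 = -/EG/AD → run E
t=20: L0/L1/L2 = -/EG/AD → run E
t=21: L0/L1/L2 = -/G/AD → run G
t=22: L0/L1/L2 = -/-/AD → run A
t=23: L0/L1/L2 = -/-/AD → run A
t=24: L0/L1/L2 = -/-/D → run D
t=25: (idle)
t=26: (idle)
t=27: (idle)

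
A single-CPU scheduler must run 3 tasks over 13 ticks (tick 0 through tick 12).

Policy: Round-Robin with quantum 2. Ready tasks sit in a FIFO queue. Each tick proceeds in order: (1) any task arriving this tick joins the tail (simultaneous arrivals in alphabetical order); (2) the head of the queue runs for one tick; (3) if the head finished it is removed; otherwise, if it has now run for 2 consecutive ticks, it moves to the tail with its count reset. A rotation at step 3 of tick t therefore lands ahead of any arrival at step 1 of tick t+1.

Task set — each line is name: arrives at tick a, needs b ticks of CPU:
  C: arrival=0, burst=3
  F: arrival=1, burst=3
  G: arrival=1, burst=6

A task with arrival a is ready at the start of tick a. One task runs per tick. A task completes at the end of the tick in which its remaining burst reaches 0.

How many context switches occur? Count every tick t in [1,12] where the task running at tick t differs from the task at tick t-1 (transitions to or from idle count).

context switches = 6

t=0: queue=[C] q_used=0 → run C
t=1: queue=[C,F,G] q_used=1 → run C
t=2: queue=[F,G,C] q_used=0 → run F
t=3: queue=[F,G,C] q_used=1 → run F
t=4: queue=[G,C,F] q_used=0 → run G
t=5: queue=[G,C,F] q_used=1 → run G
t=6: queue=[C,F,G] q_used=0 → run C
t=7: queue=[F,G] q_used=0 → run F
t=8: queue=[G] q_used=0 → run G
t=9: queue=[G] q_used=1 → run G
t=10: queue=[G] q_used=0 → run G
t=11: queue=[G] q_used=1 → run G
t=12: (idle)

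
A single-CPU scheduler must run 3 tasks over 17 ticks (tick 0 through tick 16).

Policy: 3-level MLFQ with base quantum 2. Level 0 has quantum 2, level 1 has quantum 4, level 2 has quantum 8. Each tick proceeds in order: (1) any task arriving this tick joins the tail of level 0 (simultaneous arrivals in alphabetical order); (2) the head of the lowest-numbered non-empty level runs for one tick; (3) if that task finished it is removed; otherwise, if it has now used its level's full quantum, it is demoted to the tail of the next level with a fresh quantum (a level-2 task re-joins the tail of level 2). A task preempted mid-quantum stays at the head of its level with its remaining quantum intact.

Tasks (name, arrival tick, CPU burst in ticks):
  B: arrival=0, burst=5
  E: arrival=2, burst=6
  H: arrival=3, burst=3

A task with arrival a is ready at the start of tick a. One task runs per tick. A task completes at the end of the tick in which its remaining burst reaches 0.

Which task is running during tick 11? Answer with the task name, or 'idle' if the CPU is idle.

t=0: L0/L1/L2 = B/-/- → run B
t=1: L0/L1/L2 = B/-/- → run B
t=2: L0/L1/L2 = E/B/- → run E
t=3: L0/L1/L2 = EH/B/- → run E
t=4: L0/L1/L2 = H/BE/- → run H
t=5: L0/L1/L2 = H/BE/- → run H
t=6: L0/L1/L2 = -/BEH/- → run B
t=7: L0/L1/L2 = -/BEH/- → run B
t=8: L0/L1/L2 = -/BEH/- → run B
t=9: L0/L1/L2 = -/EH/- → run E
t=10: L0/L1/L2 = -/EH/- → run E
t=11: L0/L1/L2 = -/EH/- → run E
t=12: L0/L1/L2 = -/EH/- → run E
t=13: L0/L1/L2 = -/H/- → run H
t=14: (idle)
t=15: (idle)
t=16: (idle)

running at tick 11 = E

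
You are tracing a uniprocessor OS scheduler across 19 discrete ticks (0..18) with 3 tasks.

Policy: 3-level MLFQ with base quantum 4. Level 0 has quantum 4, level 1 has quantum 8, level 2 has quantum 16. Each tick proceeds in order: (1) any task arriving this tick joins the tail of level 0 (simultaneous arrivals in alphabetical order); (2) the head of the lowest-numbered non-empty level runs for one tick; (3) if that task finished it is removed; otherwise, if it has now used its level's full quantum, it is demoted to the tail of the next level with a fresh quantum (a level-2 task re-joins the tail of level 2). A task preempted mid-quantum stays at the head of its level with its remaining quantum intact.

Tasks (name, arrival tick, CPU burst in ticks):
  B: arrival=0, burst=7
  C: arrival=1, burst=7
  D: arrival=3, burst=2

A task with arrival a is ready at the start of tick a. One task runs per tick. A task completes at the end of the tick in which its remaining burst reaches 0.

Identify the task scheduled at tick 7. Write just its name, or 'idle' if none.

running at tick 7 = C

t=0: L0/L1/L2 = B/-/- → run B
t=1: L0/L1/L2 = BC/-/- → run B
t=2: L0/L1/L2 = BC/-/- → run B
t=3: L0/L1/L2 = BCD/-/- → run B
t=4: L0/L1/L2 = CD/B/- → run C
t=5: L0/L1/L2 = CD/B/- → run C
t=6: L0/L1/L2 = CD/B/- → run C
t=7: L0/L1/L2 = CD/B/- → run C
t=8: L0/L1/L2 = D/BC/- → run D
t=9: L0/L1/L2 = D/BC/- → run D
t=10: L0/L1/L2 = -/BC/- → run B
t=11: L0/L1/L2 = -/BC/- → run B
t=12: L0/L1/L2 = -/BC/- → run B
t=13: L0/L1/L2 = -/C/- → run C
t=14: L0/L1/L2 = -/C/- → run C
t=15: L0/L1/L2 = -/C/- → run C
t=16: (idle)
t=17: (idle)
t=18: (idle)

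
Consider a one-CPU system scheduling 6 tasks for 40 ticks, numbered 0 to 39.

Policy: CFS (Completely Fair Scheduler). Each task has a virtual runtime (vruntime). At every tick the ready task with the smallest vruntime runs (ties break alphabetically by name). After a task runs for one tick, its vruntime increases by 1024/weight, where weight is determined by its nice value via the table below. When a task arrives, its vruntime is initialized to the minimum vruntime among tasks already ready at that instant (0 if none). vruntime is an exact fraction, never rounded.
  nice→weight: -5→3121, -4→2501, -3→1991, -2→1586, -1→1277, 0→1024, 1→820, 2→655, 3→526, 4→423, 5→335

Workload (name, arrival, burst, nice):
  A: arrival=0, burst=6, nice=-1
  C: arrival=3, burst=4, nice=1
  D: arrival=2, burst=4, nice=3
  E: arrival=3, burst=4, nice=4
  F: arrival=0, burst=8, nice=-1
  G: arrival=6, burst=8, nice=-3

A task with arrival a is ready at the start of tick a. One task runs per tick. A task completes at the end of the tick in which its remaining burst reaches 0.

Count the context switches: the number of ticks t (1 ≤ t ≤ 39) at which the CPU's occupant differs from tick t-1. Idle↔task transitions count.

context switches = 31

t=0: vr[A=0 F=0] → run A
t=1: vr[A=1024/1277 F=0] → run F
t=2: vr[A=1024/1277 D=1024/1277 F=1024/1277] → run A
t=3: vr[A=2048/1277 C=1024/1277 D=1024/1277 E=1024/1277 F=1024/1277] → run C
t=4: vr[A=2048/1277 C=536832/261785 D=1024/1277 E=1024/1277 F=1024/1277] → run D
t=5: vr[A=2048/1277 C=536832/261785 D=923136/335851 E=1024/1277 F=1024/1277] → run E
t=6: vr[A=2048/1277 C=536832/261785 D=923136/335851 E=1740800/540171 F=1024/1277 G=1024/1277] → run F
t=7: vr[A=2048/1277 C=536832/261785 D=923136/335851 E=1740800/540171 F=2048/1277 G=1024/1277] → run G
t=8: vr[A=2048/1277 C=536832/261785 D=923136/335851 E=1740800/540171 F=2048/1277 G=3346432/2542507] → run G
t=9: vr[A=2048/1277 C=536832/261785 D=923136/335851 E=1740800/540171 F=2048/1277 G=4654080/2542507] → run A
t=10: vr[A=3072/1277 C=536832/261785 D=923136/335851 E=1740800/540171 F=2048/1277 G=4654080/2542507] → run F
t=11: vr[A=3072/1277 C=536832/261785 D=923136/335851 E=1740800/540171 F=3072/1277 G=4654080/2542507] → run G
t=12: vr[A=3072/1277 C=536832/261785 D=923136/335851 E=1740800/540171 F=3072/1277 G=5961728/2542507] → run C
t=13: vr[A=3072/1277 C=863744/261785 D=923136/335851 E=1740800/540171 F=3072/1277 G=5961728/2542507] → run G
t=14: vr[A=3072/1277 C=863744/261785 D=923136/335851 E=1740800/540171 F=3072/1277 G=7269376/2542507] → run A
t=15: vr[A=4096/1277 C=863744/261785 D=923136/335851 E=1740800/540171 F=3072/1277 G=7269376/2542507] → run F
t=16: vr[A=4096/1277 C=863744/261785 D=923136/335851 E=1740800/540171 F=4096/1277 G=7269376/2542507] → run D
t=17: vr[A=4096/1277 C=863744/261785 D=1576960/335851 E=1740800/540171 F=4096/1277 G=7269376/2542507] → run G
t=18: vr[A=4096/1277 C=863744/261785 D=1576960/335851 E=1740800/540171 F=4096/1277 G=8577024/2542507] → run A
t=19: vr[A=5120/1277 C=863744/261785 D=1576960/335851 E=1740800/540171 F=4096/1277 G=8577024/2542507] → run F
t=20: vr[A=5120/1277 C=863744/261785 D=1576960/335851 E=1740800/540171 F=5120/1277 G=8577024/2542507] → run E
t=21: vr[A=5120/1277 C=863744/261785 D=1576960/335851 E=3048448/540171 F=5120/1277 G=8577024/2542507] → run C
t=22: vr[A=5120/1277 C=1190656/261785 D=1576960/335851 E=3048448/540171 F=5120/1277 G=8577024/2542507] → run G
t=23: vr[A=5120/1277 C=1190656/261785 D=1576960/335851 E=3048448/540171 F=5120/1277 G=9884672/2542507] → run G
t=24: vr[A=5120/1277 C=1190656/261785 D=1576960/335851 E=3048448/540171 F=5120/1277 G=11192320/2542507] → run A
t=25: vr[C=1190656/261785 D=1576960/335851 E=3048448/540171 F=5120/1277 G=11192320/2542507] → run F
t=26: vr[C=1190656/261785 D=1576960/335851 E=3048448/540171 F=6144/1277 G=11192320/2542507] → run G
t=27: vr[C=1190656/261785 D=1576960/335851 E=3048448/540171 F=6144/1277] → run C
t=28: vr[D=1576960/335851 E=3048448/540171 F=6144/1277] → run D
t=29: vr[D=2230784/335851 E=3048448/540171 F=6144/1277] → run F
t=30: vr[D=2230784/335851 E=3048448/540171 F=7168/1277] → run F
t=31: vr[D=2230784/335851 E=3048448/540171] → run E
t=32: vr[D=2230784/335851 E=1452032/180057] → run D
t=33: vr[E=1452032/180057] → run E
t=34: (idle)
t=35: (idle)
t=36: (idle)
t=37: (idle)
t=38: (idle)
t=39: (idle)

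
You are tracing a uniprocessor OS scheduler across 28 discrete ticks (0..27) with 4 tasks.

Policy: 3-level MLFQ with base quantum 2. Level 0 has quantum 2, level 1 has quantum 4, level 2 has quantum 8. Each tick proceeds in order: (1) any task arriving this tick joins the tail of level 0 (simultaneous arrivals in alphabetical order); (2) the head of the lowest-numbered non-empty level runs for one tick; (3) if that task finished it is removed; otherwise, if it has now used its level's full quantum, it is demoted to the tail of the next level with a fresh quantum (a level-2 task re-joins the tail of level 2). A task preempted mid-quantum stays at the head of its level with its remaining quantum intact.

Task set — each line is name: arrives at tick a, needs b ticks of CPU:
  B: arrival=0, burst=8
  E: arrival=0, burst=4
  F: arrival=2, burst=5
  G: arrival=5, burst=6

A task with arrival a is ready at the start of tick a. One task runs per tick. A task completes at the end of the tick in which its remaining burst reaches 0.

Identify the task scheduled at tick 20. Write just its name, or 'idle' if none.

running at tick 20 = G

t=0: L0/L1/L2 = BE/-/- → run B
t=1: L0/L1/L2 = BE/-/- → run B
t=2: L0/L1/L2 = EF/B/- → run E
t=3: L0/L1/L2 = EF/B/- → run E
t=4: L0/L1/L2 = F/BE/- → run F
t=5: L0/L1/L2 = FG/BE/- → run F
t=6: L0/L1/L2 = G/BEF/- → run G
t=7: L0/L1/L2 = G/BEF/- → run G
t=8: L0/L1/L2 = -/BEFG/- → run B
t=9: L0/L1/L2 = -/BEFG/- → run B
t=10: L0/L1/L2 = -/BEFG/- → run B
t=11: L0/L1/L2 = -/BEFG/- → run B
t=12: L0/L1/L2 = -/EFG/B → run E
t=13: L0/L1/L2 = -/EFG/B → run E
t=14: L0/L1/L2 = -/FG/B → run F
t=15: L0/L1/L2 = -/FG/B → run F
t=16: L0/L1/L2 = -/FG/B → run F
t=17: L0/L1/L2 = -/G/B → run G
t=18: L0/L1/L2 = -/G/B → run G
t=19: L0/L1/L2 = -/G/B → run G
t=20: L0/L1/L2 = -/G/B → run G
t=21: L0/L1/L2 = -/-/B → run B
t=22: L0/L1/L2 = -/-/B → run B
t=23: (idle)
t=24: (idle)
t=25: (idle)
t=26: (idle)
t=27: (idle)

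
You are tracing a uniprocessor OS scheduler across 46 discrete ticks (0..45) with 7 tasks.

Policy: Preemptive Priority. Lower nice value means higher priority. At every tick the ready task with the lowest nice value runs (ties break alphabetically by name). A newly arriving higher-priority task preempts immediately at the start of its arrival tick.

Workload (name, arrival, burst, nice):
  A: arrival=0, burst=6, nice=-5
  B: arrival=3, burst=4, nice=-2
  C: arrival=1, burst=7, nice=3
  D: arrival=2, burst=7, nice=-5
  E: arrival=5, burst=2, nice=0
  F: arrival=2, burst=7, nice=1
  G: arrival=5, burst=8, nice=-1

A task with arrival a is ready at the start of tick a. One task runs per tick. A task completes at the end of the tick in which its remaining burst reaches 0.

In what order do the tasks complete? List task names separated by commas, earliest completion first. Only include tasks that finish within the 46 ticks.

completion order = A, D, B, G, E, F, C

t=0: ready={A} → run A
t=1: ready={A,C} → run A
t=2: ready={A,C,D,F} → run A
t=3: ready={A,B,C,D,F} → run A
t=4: ready={A,B,C,D,F} → run A
t=5: ready={A,B,C,D,E,F,G} → run A
t=6: ready={B,C,D,E,F,G} → run D
t=7: ready={B,C,D,E,F,G} → run D
t=8: ready={B,C,D,E,F,G} → run D
t=9: ready={B,C,D,E,F,G} → run D
t=10: ready={B,C,D,E,F,G} → run D
t=11: ready={B,C,D,E,F,G} → run D
t=12: ready={B,C,D,E,F,G} → run D
t=13: ready={B,C,E,F,G} → run B
t=14: ready={B,C,E,F,G} → run B
t=15: ready={B,C,E,F,G} → run B
t=16: ready={B,C,E,F,G} → run B
t=17: ready={C,E,F,G} → run G
t=18: ready={C,E,F,G} → run G
t=19: ready={C,E,F,G} → run G
t=20: ready={C,E,F,G} → run G
t=21: ready={C,E,F,G} → run G
t=22: ready={C,E,F,G} → run G
t=23: ready={C,E,F,G} → run G
t=24: ready={C,E,F,G} → run G
t=25: ready={C,E,F} → run E
t=26: ready={C,E,F} → run E
t=27: ready={C,F} → run F
t=28: ready={C,F} → run F
t=29: ready={C,F} → run F
t=30: ready={C,F} → run F
t=31: ready={C,F} → run F
t=32: ready={C,F} → run F
t=33: ready={C,F} → run F
t=34: ready={C} → run C
t=35: ready={C} → run C
t=36: ready={C} → run C
t=37: ready={C} → run C
t=38: ready={C} → run C
t=39: ready={C} → run C
t=40: ready={C} → run C
t=41: (idle)
t=42: (idle)
t=43: (idle)
t=44: (idle)
t=45: (idle)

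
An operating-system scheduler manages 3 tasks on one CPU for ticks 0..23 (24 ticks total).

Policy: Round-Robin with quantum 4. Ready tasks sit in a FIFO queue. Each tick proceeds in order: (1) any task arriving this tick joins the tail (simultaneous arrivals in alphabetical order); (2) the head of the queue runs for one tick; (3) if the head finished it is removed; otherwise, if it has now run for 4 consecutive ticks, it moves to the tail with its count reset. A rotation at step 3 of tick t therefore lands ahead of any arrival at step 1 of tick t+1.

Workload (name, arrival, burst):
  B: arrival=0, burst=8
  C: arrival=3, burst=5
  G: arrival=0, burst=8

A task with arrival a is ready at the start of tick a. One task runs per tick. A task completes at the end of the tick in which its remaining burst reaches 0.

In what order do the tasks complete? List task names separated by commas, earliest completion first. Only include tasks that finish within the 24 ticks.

t=0: queue=[B,G] q_used=0 → run B
t=1: queue=[B,G] q_used=1 → run B
t=2: queue=[B,G] q_used=2 → run B
t=3: queue=[B,G,C] q_used=3 → run B
t=4: queue=[G,C,B] q_used=0 → run G
t=5: queue=[G,C,B] q_used=1 → run G
t=6: queue=[G,C,B] q_used=2 → run G
t=7: queue=[G,C,B] q_used=3 → run G
t=8: queue=[C,B,G] q_used=0 → run C
t=9: queue=[C,B,G] q_used=1 → run C
t=10: queue=[C,B,G] q_used=2 → run C
t=11: queue=[C,B,G] q_used=3 → run C
t=12: queue=[B,G,C] q_used=0 → run B
t=13: queue=[B,G,C] q_used=1 → run B
t=14: queue=[B,G,C] q_used=2 → run B
t=15: queue=[B,G,C] q_used=3 → run B
t=16: queue=[G,C] q_used=0 → run G
t=17: queue=[G,C] q_used=1 → run G
t=18: queue=[G,C] q_used=2 → run G
t=19: queue=[G,C] q_used=3 → run G
t=20: queue=[C] q_used=0 → run C
t=21: (idle)
t=22: (idle)
t=23: (idle)

completion order = B, G, C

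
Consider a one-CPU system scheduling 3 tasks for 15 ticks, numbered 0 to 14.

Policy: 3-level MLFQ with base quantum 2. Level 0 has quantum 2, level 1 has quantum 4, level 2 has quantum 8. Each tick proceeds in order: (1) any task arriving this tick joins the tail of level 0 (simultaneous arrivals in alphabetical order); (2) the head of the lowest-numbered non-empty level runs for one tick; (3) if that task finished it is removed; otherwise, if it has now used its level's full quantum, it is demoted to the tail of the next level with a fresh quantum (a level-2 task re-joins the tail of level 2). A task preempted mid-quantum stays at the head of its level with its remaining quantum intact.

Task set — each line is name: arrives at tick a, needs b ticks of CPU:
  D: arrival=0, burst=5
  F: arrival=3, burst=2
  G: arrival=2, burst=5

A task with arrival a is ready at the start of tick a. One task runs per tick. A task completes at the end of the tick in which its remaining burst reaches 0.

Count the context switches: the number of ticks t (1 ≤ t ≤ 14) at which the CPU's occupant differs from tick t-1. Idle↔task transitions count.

t=0: L0/L1/L2 = D/-/- → run D
t=1: L0/L1/L2 = D/-/- → run D
t=2: L0/L1/L2 = G/D/- → run G
t=3: L0/L1/L2 = GF/D/- → run G
t=4: L0/L1/L2 = F/DG/- → run F
t=5: L0/L1/L2 = F/DG/- → run F
t=6: L0/L1/L2 = -/DG/- → run D
t=7: L0/L1/L2 = -/DG/- → run D
t=8: L0/L1/L2 = -/DG/- → run D
t=9: L0/L1/L2 = -/G/- → run G
t=10: L0/L1/L2 = -/G/- → run G
t=11: L0/L1/L2 = -/G/- → run G
t=12: (idle)
t=13: (idle)
t=14: (idle)

context switches = 5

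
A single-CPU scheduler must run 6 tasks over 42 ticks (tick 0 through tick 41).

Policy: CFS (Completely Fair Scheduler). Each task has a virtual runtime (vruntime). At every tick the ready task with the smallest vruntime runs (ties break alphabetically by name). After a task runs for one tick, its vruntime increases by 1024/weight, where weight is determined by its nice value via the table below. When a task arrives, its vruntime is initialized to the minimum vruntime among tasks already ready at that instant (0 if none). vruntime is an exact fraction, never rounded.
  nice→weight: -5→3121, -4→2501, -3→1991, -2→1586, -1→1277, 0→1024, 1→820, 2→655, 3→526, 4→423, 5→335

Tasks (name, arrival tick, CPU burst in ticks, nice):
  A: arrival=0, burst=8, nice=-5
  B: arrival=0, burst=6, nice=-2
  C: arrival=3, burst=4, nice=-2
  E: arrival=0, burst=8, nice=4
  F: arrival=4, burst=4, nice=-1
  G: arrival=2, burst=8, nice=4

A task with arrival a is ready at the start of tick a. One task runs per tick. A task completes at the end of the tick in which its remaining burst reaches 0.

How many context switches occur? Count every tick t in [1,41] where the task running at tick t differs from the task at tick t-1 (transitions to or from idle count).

context switches = 36

t=0: vr[A=0 B=0 E=0] → run A
t=1: vr[A=1024/3121 B=0 E=0] → run B
t=2: vr[A=1024/3121 B=512/793 E=0 G=0] → run E
t=3: vr[A=1024/3121 B=512/793 C=0 E=1024/423 G=0] → run C
t=4: vr[A=1024/3121 B=512/793 C=512/793 E=1024/423 F=0 G=0] → run F
t=5: vr[A=1024/3121 B=512/793 C=512/793 E=1024/423 F=1024/1277 G=0] → run G
t=6: vr[A=1024/3121 B=512/793 C=512/793 E=1024/423 F=1024/1277 G=1024/423] → run A
t=7: vr[A=2048/3121 B=512/793 C=512/793 E=1024/423 F=1024/1277 G=1024/423] → run B
t=8: vr[A=2048/3121 B=1024/793 C=512/793 E=1024/423 F=1024/1277 G=1024/423] → run C
t=9: vr[A=2048/3121 B=1024/793 C=1024/793 E=1024/423 F=1024/1277 G=1024/423] → run A
t=10: vr[A=3072/3121 B=1024/793 C=1024/793 E=1024/423 F=1024/1277 G=1024/423] → run F
t=11: vr[A=3072/3121 B=1024/793 C=1024/793 E=1024/423 F=2048/1277 G=1024/423] → run A
t=12: vr[A=4096/3121 B=1024/793 C=1024/793 E=1024/423 F=2048/1277 G=1024/423] → run B
t=13: vr[A=4096/3121 B=1536/793 C=1024/793 E=1024/423 F=2048/1277 G=1024/423] → run C
t=14: vr[A=4096/3121 B=1536/793 C=1536/793 E=1024/423 F=2048/1277 G=1024/423] → run A
t=15: vr[A=5120/3121 B=1536/793 C=1536/793 E=1024/423 F=2048/1277 G=1024/423] → run F
t=16: vr[A=5120/3121 B=1536/793 C=1536/793 E=1024/423 F=3072/1277 G=1024/423] → run A
t=17: vr[A=6144/3121 B=1536/793 C=1536/793 E=1024/423 F=3072/1277 G=1024/423] → run B
t=18: vr[A=6144/3121 B=2048/793 C=1536/793 E=1024/423 F=3072/1277 G=1024/423] → run C
t=19: vr[A=6144/3121 B=2048/793 E=1024/423 F=3072/1277 G=1024/423] → run A
t=20: vr[A=7168/3121 B=2048/793 E=1024/423 F=3072/1277 G=1024/423] → run A
t=21: vr[B=2048/793 E=1024/423 F=3072/1277 G=1024/423] → run F
t=22: vr[B=2048/793 E=1024/423 G=1024/423] → run E
t=23: vr[B=2048/793 E=2048/423 G=1024/423] → run G
t=24: vr[B=2048/793 E=2048/423 G=2048/423] → run B
t=25: vr[B=2560/793 E=2048/423 G=2048/423] → run B
t=26: vr[E=2048/423 G=2048/423] → run E
t=27: vr[E=1024/141 G=2048/423] → run G
t=28: vr[E=1024/141 G=1024/141] → run E
t=29: vr[E=4096/423 G=1024/141] → run G
t=30: vr[E=4096/423 G=4096/423] → run E
t=31: vr[E=5120/423 G=4096/423] → run G
t=32: vr[E=5120/423 G=5120/423] → run E
t=33: vr[E=2048/141 G=5120/423] → run G
t=34: vr[E=2048/141 G=2048/141] → run E
t=35: vr[E=7168/423 G=2048/141] → run G
t=36: vr[E=7168/423 G=7168/423] → run E
t=37: vr[G=7168/423] → run G
t=38: (idle)
t=39: (idle)
t=40: (idle)
t=41: (idle)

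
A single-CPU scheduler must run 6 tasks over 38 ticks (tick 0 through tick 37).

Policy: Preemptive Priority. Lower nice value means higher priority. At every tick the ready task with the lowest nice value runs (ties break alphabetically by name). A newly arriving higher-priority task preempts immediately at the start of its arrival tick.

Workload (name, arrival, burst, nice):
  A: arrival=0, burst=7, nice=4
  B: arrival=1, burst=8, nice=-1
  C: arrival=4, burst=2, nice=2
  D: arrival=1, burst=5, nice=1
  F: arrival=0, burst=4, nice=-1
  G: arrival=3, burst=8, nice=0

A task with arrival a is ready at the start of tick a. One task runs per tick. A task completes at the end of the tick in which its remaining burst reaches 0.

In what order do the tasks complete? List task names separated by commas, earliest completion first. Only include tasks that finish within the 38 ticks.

t=0: ready={A,F} → run F
t=1: ready={A,B,D,F} → run B
t=2: ready={A,B,D,F} → run B
t=3: ready={A,B,D,F,G} → run B
t=4: ready={A,B,C,D,F,G} → run B
t=5: ready={A,B,C,D,F,G} → run B
t=6: ready={A,B,C,D,F,G} → run B
t=7: ready={A,B,C,D,F,G} → run B
t=8: ready={A,B,C,D,F,G} → run B
t=9: ready={A,C,D,F,G} → run F
t=10: ready={A,C,D,F,G} → run F
t=11: ready={A,C,D,F,G} → run F
t=12: ready={A,C,D,G} → run G
t=13: ready={A,C,D,G} → run G
t=14: ready={A,C,D,G} → run G
t=15: ready={A,C,D,G} → run G
t=16: ready={A,C,D,G} → run G
t=17: ready={A,C,D,G} → run G
t=18: ready={A,C,D,G} → run G
t=19: ready={A,C,D,G} → run G
t=20: ready={A,C,D} → run D
t=21: ready={A,C,D} → run D
t=22: ready={A,C,D} → run D
t=23: ready={A,C,D} → run D
t=24: ready={A,C,D} → run D
t=25: ready={A,C} → run C
t=26: ready={A,C} → run C
t=27: ready={A} → run A
t=28: ready={A} → run A
t=29: ready={A} → run A
t=30: ready={A} → run A
t=31: ready={A} → run A
t=32: ready={A} → run A
t=33: ready={A} → run A
t=34: (idle)
t=35: (idle)
t=36: (idle)
t=37: (idle)

completion order = B, F, G, D, C, A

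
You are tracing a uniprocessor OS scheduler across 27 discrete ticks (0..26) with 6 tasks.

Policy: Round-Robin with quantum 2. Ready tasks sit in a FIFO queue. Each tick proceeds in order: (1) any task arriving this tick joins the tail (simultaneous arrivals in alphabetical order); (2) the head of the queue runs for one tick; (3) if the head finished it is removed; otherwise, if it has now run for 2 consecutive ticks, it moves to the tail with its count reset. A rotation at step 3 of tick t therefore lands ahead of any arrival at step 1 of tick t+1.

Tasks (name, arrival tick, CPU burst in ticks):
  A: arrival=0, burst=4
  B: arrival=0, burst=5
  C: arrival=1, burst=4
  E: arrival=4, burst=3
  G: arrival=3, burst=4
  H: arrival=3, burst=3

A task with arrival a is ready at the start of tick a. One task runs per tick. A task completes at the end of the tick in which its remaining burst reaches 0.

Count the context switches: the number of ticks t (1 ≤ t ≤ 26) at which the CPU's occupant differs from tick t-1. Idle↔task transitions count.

t=0: queue=[A,B] q_used=0 → run A
t=1: queue=[A,B,C] q_used=1 → run A
t=2: queue=[B,C,A] q_used=0 → run B
t=3: queue=[B,C,A,G,H] q_used=1 → run B
t=4: queue=[C,A,G,H,B,E] q_used=0 → run C
t=5: queue=[C,A,G,H,B,E] q_used=1 → run C
t=6: queue=[A,G,H,B,E,C] q_used=0 → run A
t=7: queue=[A,G,H,B,E,C] q_used=1 → run A
t=8: queue=[G,H,B,E,C] q_used=0 → run G
t=9: queue=[G,H,B,E,C] q_used=1 → run G
t=10: queue=[H,B,E,C,G] q_used=0 → run H
t=11: queue=[H,B,E,C,G] q_used=1 → run H
t=12: queue=[B,E,C,G,H] q_used=0 → run B
t=13: queue=[B,E,C,G,H] q_used=1 → run B
t=14: queue=[E,C,G,H,B] q_used=0 → run E
t=15: queue=[E,C,G,H,B] q_used=1 → run E
t=16: queue=[C,G,H,B,E] q_used=0 → run C
t=17: queue=[C,G,H,B,E] q_used=1 → run C
t=18: queue=[G,H,B,E] q_used=0 → run G
t=19: queue=[G,H,B,E] q_used=1 → run G
t=20: queue=[H,B,E] q_used=0 → run H
t=21: queue=[B,E] q_used=0 → run B
t=22: queue=[E] q_used=0 → run E
t=23: (idle)
t=24: (idle)
t=25: (idle)
t=26: (idle)

context switches = 13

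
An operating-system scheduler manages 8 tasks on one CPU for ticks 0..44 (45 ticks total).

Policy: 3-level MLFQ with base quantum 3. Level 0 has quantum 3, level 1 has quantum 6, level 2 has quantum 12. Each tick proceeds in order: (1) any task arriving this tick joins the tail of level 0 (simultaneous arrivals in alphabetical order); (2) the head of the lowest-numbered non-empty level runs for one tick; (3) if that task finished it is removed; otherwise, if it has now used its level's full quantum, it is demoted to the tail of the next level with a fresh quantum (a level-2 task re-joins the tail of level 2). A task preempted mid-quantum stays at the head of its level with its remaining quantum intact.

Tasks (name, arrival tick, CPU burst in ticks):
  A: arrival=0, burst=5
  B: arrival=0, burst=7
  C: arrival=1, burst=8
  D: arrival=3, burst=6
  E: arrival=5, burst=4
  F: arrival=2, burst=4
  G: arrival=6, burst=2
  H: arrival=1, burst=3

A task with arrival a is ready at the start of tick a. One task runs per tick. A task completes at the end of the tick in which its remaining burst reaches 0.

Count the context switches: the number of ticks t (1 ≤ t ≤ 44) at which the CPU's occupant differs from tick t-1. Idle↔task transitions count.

context switches = 14

t=0: L0/L1/L2 = AB/-/- → run A
t=1: L0/L1/L2 = ABCH/-/- → run A
t=2: L0/L1/L2 = ABCHF/-/- → run A
t=3: L0/L1/L2 = BCHFD/A/- → run B
t=4: L0/L1/L2 = BCHFD/A/- → run B
t=5: L0/L1/L2 = BCHFDE/A/- → run B
t=6: L0/L1/L2 = CHFDEG/AB/- → run C
t=7: L0/L1/L2 = CHFDEG/AB/- → run C
t=8: L0/L1/L2 = CHFDEG/AB/- → run C
t=9: L0/L1/L2 = HFDEG/ABC/- → run H
t=10: L0/L1/L2 = HFDEG/ABC/- → run H
t=11: L0/L1/L2 = HFDEG/ABC/- → run H
t=12: L0/L1/L2 = FDEG/ABC/- → run F
t=13: L0/L1/L2 = FDEG/ABC/- → run F
t=14: L0/L1/L2 = FDEG/ABC/- → run F
t=15: L0/L1/L2 = DEG/ABCF/- → run D
t=16: L0/L1/L2 = DEG/ABCF/- → run D
t=17: L0/L1/L2 = DEG/ABCF/- → run D
t=18: L0/L1/L2 = EG/ABCFD/- → run E
t=19: L0/L1/L2 = EG/ABCFD/- → run E
t=20: L0/L1/L2 = EG/ABCFD/- → run E
t=21: L0/L1/L2 = G/ABCFDE/- → run G
t=22: L0/L1/L2 = G/ABCFDE/- → run G
t=23: L0/L1/L2 = -/ABCFDE/- → run A
t=24: L0/L1/L2 = -/ABCFDE/- → run A
t=25: L0/L1/L2 = -/BCFDE/- → run B
t=26: L0/L1/L2 = -/BCFDE/- → run B
t=27: L0/L1/L2 = -/BCFDE/- → run B
t=28: L0/L1/L2 = -/BCFDE/- → run B
t=29: L0/L1/L2 = -/CFDE/- → run C
t=30: L0/L1/L2 = -/CFDE/- → run C
t=31: L0/L1/L2 = -/CFDE/- → run C
t=32: L0/L1/L2 = -/CFDE/- → run C
t=33: L0/L1/L2 = -/CFDE/- → run C
t=34: L0/L1/L2 = -/FDE/- → run F
t=35: L0/L1/L2 = -/DE/- → run D
t=36: L0/L1/L2 = -/DE/- → run D
t=37: L0/L1/L2 = -/DE/- → run D
t=38: L0/L1/L2 = -/E/- → run E
t=39: (idle)
t=40: (idle)
t=41: (idle)
t=42: (idle)
t=43: (idle)
t=44: (idle)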